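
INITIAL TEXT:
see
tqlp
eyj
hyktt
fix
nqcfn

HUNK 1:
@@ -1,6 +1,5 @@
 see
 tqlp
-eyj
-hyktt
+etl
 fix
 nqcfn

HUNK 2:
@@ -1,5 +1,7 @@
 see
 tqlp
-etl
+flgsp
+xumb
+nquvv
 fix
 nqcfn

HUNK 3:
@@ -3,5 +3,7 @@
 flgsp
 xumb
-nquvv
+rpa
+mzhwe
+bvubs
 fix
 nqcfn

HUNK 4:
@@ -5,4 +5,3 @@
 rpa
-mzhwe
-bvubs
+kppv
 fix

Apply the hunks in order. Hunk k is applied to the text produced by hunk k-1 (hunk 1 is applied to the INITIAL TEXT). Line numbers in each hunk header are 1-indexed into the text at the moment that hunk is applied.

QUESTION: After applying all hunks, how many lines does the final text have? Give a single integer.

Answer: 8

Derivation:
Hunk 1: at line 1 remove [eyj,hyktt] add [etl] -> 5 lines: see tqlp etl fix nqcfn
Hunk 2: at line 1 remove [etl] add [flgsp,xumb,nquvv] -> 7 lines: see tqlp flgsp xumb nquvv fix nqcfn
Hunk 3: at line 3 remove [nquvv] add [rpa,mzhwe,bvubs] -> 9 lines: see tqlp flgsp xumb rpa mzhwe bvubs fix nqcfn
Hunk 4: at line 5 remove [mzhwe,bvubs] add [kppv] -> 8 lines: see tqlp flgsp xumb rpa kppv fix nqcfn
Final line count: 8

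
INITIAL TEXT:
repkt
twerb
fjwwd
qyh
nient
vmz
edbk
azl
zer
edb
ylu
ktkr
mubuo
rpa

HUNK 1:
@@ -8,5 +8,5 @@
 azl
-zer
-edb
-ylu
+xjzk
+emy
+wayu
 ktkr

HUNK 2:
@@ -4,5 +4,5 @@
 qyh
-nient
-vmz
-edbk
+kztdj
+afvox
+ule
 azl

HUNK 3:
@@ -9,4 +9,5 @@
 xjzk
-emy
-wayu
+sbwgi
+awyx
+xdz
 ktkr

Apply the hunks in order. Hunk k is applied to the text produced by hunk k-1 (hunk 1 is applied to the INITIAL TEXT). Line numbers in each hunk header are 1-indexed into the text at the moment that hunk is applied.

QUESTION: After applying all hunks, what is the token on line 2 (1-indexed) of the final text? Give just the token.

Hunk 1: at line 8 remove [zer,edb,ylu] add [xjzk,emy,wayu] -> 14 lines: repkt twerb fjwwd qyh nient vmz edbk azl xjzk emy wayu ktkr mubuo rpa
Hunk 2: at line 4 remove [nient,vmz,edbk] add [kztdj,afvox,ule] -> 14 lines: repkt twerb fjwwd qyh kztdj afvox ule azl xjzk emy wayu ktkr mubuo rpa
Hunk 3: at line 9 remove [emy,wayu] add [sbwgi,awyx,xdz] -> 15 lines: repkt twerb fjwwd qyh kztdj afvox ule azl xjzk sbwgi awyx xdz ktkr mubuo rpa
Final line 2: twerb

Answer: twerb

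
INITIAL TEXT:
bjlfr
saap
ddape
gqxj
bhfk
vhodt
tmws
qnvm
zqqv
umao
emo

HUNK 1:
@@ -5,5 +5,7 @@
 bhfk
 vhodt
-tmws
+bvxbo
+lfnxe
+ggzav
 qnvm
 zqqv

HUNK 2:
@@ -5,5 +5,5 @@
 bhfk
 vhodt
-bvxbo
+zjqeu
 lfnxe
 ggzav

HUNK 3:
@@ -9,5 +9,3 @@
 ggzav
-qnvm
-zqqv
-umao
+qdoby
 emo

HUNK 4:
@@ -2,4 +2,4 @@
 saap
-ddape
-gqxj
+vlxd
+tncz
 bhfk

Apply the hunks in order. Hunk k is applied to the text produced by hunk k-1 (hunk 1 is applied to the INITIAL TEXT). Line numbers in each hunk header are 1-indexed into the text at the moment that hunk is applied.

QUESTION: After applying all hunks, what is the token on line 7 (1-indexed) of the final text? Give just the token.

Hunk 1: at line 5 remove [tmws] add [bvxbo,lfnxe,ggzav] -> 13 lines: bjlfr saap ddape gqxj bhfk vhodt bvxbo lfnxe ggzav qnvm zqqv umao emo
Hunk 2: at line 5 remove [bvxbo] add [zjqeu] -> 13 lines: bjlfr saap ddape gqxj bhfk vhodt zjqeu lfnxe ggzav qnvm zqqv umao emo
Hunk 3: at line 9 remove [qnvm,zqqv,umao] add [qdoby] -> 11 lines: bjlfr saap ddape gqxj bhfk vhodt zjqeu lfnxe ggzav qdoby emo
Hunk 4: at line 2 remove [ddape,gqxj] add [vlxd,tncz] -> 11 lines: bjlfr saap vlxd tncz bhfk vhodt zjqeu lfnxe ggzav qdoby emo
Final line 7: zjqeu

Answer: zjqeu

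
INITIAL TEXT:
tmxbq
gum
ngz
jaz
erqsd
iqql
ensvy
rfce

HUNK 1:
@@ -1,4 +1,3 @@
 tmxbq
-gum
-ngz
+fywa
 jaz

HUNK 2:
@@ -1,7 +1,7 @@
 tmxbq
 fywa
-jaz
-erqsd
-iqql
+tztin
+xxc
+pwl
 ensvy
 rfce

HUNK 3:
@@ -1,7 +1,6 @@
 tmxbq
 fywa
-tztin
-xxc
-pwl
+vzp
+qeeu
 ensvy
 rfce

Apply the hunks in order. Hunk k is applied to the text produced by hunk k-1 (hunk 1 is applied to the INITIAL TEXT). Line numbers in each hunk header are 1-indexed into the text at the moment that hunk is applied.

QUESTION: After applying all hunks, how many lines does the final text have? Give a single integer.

Hunk 1: at line 1 remove [gum,ngz] add [fywa] -> 7 lines: tmxbq fywa jaz erqsd iqql ensvy rfce
Hunk 2: at line 1 remove [jaz,erqsd,iqql] add [tztin,xxc,pwl] -> 7 lines: tmxbq fywa tztin xxc pwl ensvy rfce
Hunk 3: at line 1 remove [tztin,xxc,pwl] add [vzp,qeeu] -> 6 lines: tmxbq fywa vzp qeeu ensvy rfce
Final line count: 6

Answer: 6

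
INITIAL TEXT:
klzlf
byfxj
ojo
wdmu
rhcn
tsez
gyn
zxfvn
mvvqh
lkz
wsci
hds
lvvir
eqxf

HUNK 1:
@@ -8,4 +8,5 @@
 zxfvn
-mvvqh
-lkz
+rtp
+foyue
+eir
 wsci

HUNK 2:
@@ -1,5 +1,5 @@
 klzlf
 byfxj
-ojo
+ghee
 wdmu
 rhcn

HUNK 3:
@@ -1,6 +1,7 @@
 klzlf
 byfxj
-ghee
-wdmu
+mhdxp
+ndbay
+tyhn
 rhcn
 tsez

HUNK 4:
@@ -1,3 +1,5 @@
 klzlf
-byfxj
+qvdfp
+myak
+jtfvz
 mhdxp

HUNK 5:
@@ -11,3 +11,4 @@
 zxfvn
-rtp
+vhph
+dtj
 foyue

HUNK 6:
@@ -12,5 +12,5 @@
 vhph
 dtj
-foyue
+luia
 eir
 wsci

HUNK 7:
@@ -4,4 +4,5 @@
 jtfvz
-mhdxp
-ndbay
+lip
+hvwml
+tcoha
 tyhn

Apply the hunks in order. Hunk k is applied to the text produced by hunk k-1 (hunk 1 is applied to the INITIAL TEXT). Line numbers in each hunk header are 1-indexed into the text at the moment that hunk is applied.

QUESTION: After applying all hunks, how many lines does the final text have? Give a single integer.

Hunk 1: at line 8 remove [mvvqh,lkz] add [rtp,foyue,eir] -> 15 lines: klzlf byfxj ojo wdmu rhcn tsez gyn zxfvn rtp foyue eir wsci hds lvvir eqxf
Hunk 2: at line 1 remove [ojo] add [ghee] -> 15 lines: klzlf byfxj ghee wdmu rhcn tsez gyn zxfvn rtp foyue eir wsci hds lvvir eqxf
Hunk 3: at line 1 remove [ghee,wdmu] add [mhdxp,ndbay,tyhn] -> 16 lines: klzlf byfxj mhdxp ndbay tyhn rhcn tsez gyn zxfvn rtp foyue eir wsci hds lvvir eqxf
Hunk 4: at line 1 remove [byfxj] add [qvdfp,myak,jtfvz] -> 18 lines: klzlf qvdfp myak jtfvz mhdxp ndbay tyhn rhcn tsez gyn zxfvn rtp foyue eir wsci hds lvvir eqxf
Hunk 5: at line 11 remove [rtp] add [vhph,dtj] -> 19 lines: klzlf qvdfp myak jtfvz mhdxp ndbay tyhn rhcn tsez gyn zxfvn vhph dtj foyue eir wsci hds lvvir eqxf
Hunk 6: at line 12 remove [foyue] add [luia] -> 19 lines: klzlf qvdfp myak jtfvz mhdxp ndbay tyhn rhcn tsez gyn zxfvn vhph dtj luia eir wsci hds lvvir eqxf
Hunk 7: at line 4 remove [mhdxp,ndbay] add [lip,hvwml,tcoha] -> 20 lines: klzlf qvdfp myak jtfvz lip hvwml tcoha tyhn rhcn tsez gyn zxfvn vhph dtj luia eir wsci hds lvvir eqxf
Final line count: 20

Answer: 20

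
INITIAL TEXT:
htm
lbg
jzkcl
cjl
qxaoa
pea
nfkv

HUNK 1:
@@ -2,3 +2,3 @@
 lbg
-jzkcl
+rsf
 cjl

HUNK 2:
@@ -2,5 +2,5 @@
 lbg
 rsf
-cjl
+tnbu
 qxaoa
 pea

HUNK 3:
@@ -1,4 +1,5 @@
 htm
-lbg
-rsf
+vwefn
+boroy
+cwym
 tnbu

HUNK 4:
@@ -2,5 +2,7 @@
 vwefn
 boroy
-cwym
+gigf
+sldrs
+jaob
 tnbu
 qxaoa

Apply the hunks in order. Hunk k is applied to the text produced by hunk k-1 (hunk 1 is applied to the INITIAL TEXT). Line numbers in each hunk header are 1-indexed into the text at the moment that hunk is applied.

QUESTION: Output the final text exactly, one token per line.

Hunk 1: at line 2 remove [jzkcl] add [rsf] -> 7 lines: htm lbg rsf cjl qxaoa pea nfkv
Hunk 2: at line 2 remove [cjl] add [tnbu] -> 7 lines: htm lbg rsf tnbu qxaoa pea nfkv
Hunk 3: at line 1 remove [lbg,rsf] add [vwefn,boroy,cwym] -> 8 lines: htm vwefn boroy cwym tnbu qxaoa pea nfkv
Hunk 4: at line 2 remove [cwym] add [gigf,sldrs,jaob] -> 10 lines: htm vwefn boroy gigf sldrs jaob tnbu qxaoa pea nfkv

Answer: htm
vwefn
boroy
gigf
sldrs
jaob
tnbu
qxaoa
pea
nfkv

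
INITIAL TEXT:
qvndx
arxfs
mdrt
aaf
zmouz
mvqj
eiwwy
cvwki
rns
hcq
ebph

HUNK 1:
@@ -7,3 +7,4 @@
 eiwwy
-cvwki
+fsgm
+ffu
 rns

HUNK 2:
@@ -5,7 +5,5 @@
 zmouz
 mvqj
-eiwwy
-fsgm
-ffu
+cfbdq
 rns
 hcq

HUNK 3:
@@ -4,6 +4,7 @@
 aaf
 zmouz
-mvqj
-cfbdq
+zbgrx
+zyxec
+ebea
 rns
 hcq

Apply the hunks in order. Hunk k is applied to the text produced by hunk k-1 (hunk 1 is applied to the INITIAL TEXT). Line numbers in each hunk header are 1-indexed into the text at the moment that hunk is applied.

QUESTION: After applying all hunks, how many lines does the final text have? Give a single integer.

Hunk 1: at line 7 remove [cvwki] add [fsgm,ffu] -> 12 lines: qvndx arxfs mdrt aaf zmouz mvqj eiwwy fsgm ffu rns hcq ebph
Hunk 2: at line 5 remove [eiwwy,fsgm,ffu] add [cfbdq] -> 10 lines: qvndx arxfs mdrt aaf zmouz mvqj cfbdq rns hcq ebph
Hunk 3: at line 4 remove [mvqj,cfbdq] add [zbgrx,zyxec,ebea] -> 11 lines: qvndx arxfs mdrt aaf zmouz zbgrx zyxec ebea rns hcq ebph
Final line count: 11

Answer: 11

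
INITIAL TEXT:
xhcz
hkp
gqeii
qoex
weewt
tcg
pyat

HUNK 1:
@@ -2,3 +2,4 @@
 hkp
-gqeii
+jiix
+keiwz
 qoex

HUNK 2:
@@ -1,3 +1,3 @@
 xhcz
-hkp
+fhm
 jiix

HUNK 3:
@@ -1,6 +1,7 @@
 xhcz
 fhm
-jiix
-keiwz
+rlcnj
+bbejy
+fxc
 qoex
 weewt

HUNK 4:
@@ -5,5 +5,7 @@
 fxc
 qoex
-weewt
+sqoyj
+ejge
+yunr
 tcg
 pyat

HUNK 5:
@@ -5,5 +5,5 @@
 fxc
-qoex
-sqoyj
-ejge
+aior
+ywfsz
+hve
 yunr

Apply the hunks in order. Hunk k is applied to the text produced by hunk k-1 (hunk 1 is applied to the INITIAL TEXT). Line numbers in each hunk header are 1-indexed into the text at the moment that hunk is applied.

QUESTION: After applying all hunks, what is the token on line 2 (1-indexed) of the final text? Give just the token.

Answer: fhm

Derivation:
Hunk 1: at line 2 remove [gqeii] add [jiix,keiwz] -> 8 lines: xhcz hkp jiix keiwz qoex weewt tcg pyat
Hunk 2: at line 1 remove [hkp] add [fhm] -> 8 lines: xhcz fhm jiix keiwz qoex weewt tcg pyat
Hunk 3: at line 1 remove [jiix,keiwz] add [rlcnj,bbejy,fxc] -> 9 lines: xhcz fhm rlcnj bbejy fxc qoex weewt tcg pyat
Hunk 4: at line 5 remove [weewt] add [sqoyj,ejge,yunr] -> 11 lines: xhcz fhm rlcnj bbejy fxc qoex sqoyj ejge yunr tcg pyat
Hunk 5: at line 5 remove [qoex,sqoyj,ejge] add [aior,ywfsz,hve] -> 11 lines: xhcz fhm rlcnj bbejy fxc aior ywfsz hve yunr tcg pyat
Final line 2: fhm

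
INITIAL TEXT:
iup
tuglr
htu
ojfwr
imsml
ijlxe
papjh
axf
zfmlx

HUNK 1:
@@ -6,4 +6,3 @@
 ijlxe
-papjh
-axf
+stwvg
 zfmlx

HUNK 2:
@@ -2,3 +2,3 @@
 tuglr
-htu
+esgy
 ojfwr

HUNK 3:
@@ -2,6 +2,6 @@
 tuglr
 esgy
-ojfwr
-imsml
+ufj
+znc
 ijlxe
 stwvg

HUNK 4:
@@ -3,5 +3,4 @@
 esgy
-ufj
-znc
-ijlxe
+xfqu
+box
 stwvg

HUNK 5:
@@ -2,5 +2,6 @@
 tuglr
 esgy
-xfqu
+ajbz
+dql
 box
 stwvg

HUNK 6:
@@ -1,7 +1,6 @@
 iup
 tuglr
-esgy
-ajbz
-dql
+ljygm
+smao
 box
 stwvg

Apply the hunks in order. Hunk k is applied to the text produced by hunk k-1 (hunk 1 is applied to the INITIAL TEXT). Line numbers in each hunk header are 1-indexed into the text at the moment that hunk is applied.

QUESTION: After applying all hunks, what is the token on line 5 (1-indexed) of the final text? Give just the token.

Answer: box

Derivation:
Hunk 1: at line 6 remove [papjh,axf] add [stwvg] -> 8 lines: iup tuglr htu ojfwr imsml ijlxe stwvg zfmlx
Hunk 2: at line 2 remove [htu] add [esgy] -> 8 lines: iup tuglr esgy ojfwr imsml ijlxe stwvg zfmlx
Hunk 3: at line 2 remove [ojfwr,imsml] add [ufj,znc] -> 8 lines: iup tuglr esgy ufj znc ijlxe stwvg zfmlx
Hunk 4: at line 3 remove [ufj,znc,ijlxe] add [xfqu,box] -> 7 lines: iup tuglr esgy xfqu box stwvg zfmlx
Hunk 5: at line 2 remove [xfqu] add [ajbz,dql] -> 8 lines: iup tuglr esgy ajbz dql box stwvg zfmlx
Hunk 6: at line 1 remove [esgy,ajbz,dql] add [ljygm,smao] -> 7 lines: iup tuglr ljygm smao box stwvg zfmlx
Final line 5: box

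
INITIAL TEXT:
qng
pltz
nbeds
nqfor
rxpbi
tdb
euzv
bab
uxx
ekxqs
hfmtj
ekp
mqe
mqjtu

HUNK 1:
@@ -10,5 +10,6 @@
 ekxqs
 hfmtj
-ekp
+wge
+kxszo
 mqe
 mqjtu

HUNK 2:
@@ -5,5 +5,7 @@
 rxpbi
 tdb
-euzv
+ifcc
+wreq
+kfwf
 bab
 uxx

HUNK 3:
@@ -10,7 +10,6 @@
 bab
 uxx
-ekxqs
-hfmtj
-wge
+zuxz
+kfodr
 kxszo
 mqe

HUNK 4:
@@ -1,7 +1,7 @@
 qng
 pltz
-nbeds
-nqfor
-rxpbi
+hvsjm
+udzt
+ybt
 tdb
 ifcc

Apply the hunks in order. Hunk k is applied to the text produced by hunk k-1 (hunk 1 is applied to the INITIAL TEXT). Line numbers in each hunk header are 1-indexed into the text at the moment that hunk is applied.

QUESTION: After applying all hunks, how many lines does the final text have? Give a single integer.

Answer: 16

Derivation:
Hunk 1: at line 10 remove [ekp] add [wge,kxszo] -> 15 lines: qng pltz nbeds nqfor rxpbi tdb euzv bab uxx ekxqs hfmtj wge kxszo mqe mqjtu
Hunk 2: at line 5 remove [euzv] add [ifcc,wreq,kfwf] -> 17 lines: qng pltz nbeds nqfor rxpbi tdb ifcc wreq kfwf bab uxx ekxqs hfmtj wge kxszo mqe mqjtu
Hunk 3: at line 10 remove [ekxqs,hfmtj,wge] add [zuxz,kfodr] -> 16 lines: qng pltz nbeds nqfor rxpbi tdb ifcc wreq kfwf bab uxx zuxz kfodr kxszo mqe mqjtu
Hunk 4: at line 1 remove [nbeds,nqfor,rxpbi] add [hvsjm,udzt,ybt] -> 16 lines: qng pltz hvsjm udzt ybt tdb ifcc wreq kfwf bab uxx zuxz kfodr kxszo mqe mqjtu
Final line count: 16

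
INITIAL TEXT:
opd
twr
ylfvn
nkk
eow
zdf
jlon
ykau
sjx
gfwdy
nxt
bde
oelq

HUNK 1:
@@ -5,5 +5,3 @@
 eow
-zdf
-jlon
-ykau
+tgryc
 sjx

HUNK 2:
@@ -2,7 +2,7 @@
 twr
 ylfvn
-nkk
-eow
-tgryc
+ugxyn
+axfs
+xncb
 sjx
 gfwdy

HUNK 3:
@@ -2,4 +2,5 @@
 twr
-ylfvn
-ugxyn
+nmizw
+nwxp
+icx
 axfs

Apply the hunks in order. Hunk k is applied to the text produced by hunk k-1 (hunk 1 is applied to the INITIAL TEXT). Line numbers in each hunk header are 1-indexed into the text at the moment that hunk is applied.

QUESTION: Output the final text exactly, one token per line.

Answer: opd
twr
nmizw
nwxp
icx
axfs
xncb
sjx
gfwdy
nxt
bde
oelq

Derivation:
Hunk 1: at line 5 remove [zdf,jlon,ykau] add [tgryc] -> 11 lines: opd twr ylfvn nkk eow tgryc sjx gfwdy nxt bde oelq
Hunk 2: at line 2 remove [nkk,eow,tgryc] add [ugxyn,axfs,xncb] -> 11 lines: opd twr ylfvn ugxyn axfs xncb sjx gfwdy nxt bde oelq
Hunk 3: at line 2 remove [ylfvn,ugxyn] add [nmizw,nwxp,icx] -> 12 lines: opd twr nmizw nwxp icx axfs xncb sjx gfwdy nxt bde oelq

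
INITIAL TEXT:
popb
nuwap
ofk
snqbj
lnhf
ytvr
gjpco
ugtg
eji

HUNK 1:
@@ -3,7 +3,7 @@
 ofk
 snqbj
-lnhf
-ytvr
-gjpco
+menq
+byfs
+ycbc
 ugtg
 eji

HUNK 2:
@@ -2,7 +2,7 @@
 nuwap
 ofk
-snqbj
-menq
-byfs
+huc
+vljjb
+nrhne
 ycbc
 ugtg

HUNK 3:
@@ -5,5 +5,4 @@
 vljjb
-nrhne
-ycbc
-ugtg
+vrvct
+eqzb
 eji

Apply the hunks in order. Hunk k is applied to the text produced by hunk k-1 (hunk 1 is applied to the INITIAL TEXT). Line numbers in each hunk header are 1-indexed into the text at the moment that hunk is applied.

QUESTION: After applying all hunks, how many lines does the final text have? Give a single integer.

Answer: 8

Derivation:
Hunk 1: at line 3 remove [lnhf,ytvr,gjpco] add [menq,byfs,ycbc] -> 9 lines: popb nuwap ofk snqbj menq byfs ycbc ugtg eji
Hunk 2: at line 2 remove [snqbj,menq,byfs] add [huc,vljjb,nrhne] -> 9 lines: popb nuwap ofk huc vljjb nrhne ycbc ugtg eji
Hunk 3: at line 5 remove [nrhne,ycbc,ugtg] add [vrvct,eqzb] -> 8 lines: popb nuwap ofk huc vljjb vrvct eqzb eji
Final line count: 8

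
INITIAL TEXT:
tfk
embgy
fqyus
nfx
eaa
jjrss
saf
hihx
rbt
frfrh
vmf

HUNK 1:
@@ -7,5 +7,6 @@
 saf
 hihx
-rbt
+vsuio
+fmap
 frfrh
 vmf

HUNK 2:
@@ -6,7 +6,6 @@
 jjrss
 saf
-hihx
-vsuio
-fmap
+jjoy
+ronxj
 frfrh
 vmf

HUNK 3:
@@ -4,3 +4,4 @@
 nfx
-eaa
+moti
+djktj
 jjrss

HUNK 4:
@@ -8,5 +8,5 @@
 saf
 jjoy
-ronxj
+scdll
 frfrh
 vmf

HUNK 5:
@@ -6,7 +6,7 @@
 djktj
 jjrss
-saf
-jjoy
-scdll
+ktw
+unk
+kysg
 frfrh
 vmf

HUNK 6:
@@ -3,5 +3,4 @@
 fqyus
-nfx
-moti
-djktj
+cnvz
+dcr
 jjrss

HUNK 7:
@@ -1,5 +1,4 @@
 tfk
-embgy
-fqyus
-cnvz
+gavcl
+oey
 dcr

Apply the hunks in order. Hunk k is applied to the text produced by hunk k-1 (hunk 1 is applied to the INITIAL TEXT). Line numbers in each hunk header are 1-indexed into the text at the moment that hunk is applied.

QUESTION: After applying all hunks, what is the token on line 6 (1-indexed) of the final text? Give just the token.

Answer: ktw

Derivation:
Hunk 1: at line 7 remove [rbt] add [vsuio,fmap] -> 12 lines: tfk embgy fqyus nfx eaa jjrss saf hihx vsuio fmap frfrh vmf
Hunk 2: at line 6 remove [hihx,vsuio,fmap] add [jjoy,ronxj] -> 11 lines: tfk embgy fqyus nfx eaa jjrss saf jjoy ronxj frfrh vmf
Hunk 3: at line 4 remove [eaa] add [moti,djktj] -> 12 lines: tfk embgy fqyus nfx moti djktj jjrss saf jjoy ronxj frfrh vmf
Hunk 4: at line 8 remove [ronxj] add [scdll] -> 12 lines: tfk embgy fqyus nfx moti djktj jjrss saf jjoy scdll frfrh vmf
Hunk 5: at line 6 remove [saf,jjoy,scdll] add [ktw,unk,kysg] -> 12 lines: tfk embgy fqyus nfx moti djktj jjrss ktw unk kysg frfrh vmf
Hunk 6: at line 3 remove [nfx,moti,djktj] add [cnvz,dcr] -> 11 lines: tfk embgy fqyus cnvz dcr jjrss ktw unk kysg frfrh vmf
Hunk 7: at line 1 remove [embgy,fqyus,cnvz] add [gavcl,oey] -> 10 lines: tfk gavcl oey dcr jjrss ktw unk kysg frfrh vmf
Final line 6: ktw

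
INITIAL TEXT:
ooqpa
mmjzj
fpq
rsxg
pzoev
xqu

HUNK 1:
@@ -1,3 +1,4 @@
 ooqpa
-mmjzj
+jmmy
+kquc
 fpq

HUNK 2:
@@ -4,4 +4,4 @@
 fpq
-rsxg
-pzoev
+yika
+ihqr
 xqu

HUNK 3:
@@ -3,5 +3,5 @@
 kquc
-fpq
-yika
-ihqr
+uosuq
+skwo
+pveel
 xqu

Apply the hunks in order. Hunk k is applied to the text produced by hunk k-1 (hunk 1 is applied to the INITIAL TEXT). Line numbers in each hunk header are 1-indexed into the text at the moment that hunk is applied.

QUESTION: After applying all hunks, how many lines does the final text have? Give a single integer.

Hunk 1: at line 1 remove [mmjzj] add [jmmy,kquc] -> 7 lines: ooqpa jmmy kquc fpq rsxg pzoev xqu
Hunk 2: at line 4 remove [rsxg,pzoev] add [yika,ihqr] -> 7 lines: ooqpa jmmy kquc fpq yika ihqr xqu
Hunk 3: at line 3 remove [fpq,yika,ihqr] add [uosuq,skwo,pveel] -> 7 lines: ooqpa jmmy kquc uosuq skwo pveel xqu
Final line count: 7

Answer: 7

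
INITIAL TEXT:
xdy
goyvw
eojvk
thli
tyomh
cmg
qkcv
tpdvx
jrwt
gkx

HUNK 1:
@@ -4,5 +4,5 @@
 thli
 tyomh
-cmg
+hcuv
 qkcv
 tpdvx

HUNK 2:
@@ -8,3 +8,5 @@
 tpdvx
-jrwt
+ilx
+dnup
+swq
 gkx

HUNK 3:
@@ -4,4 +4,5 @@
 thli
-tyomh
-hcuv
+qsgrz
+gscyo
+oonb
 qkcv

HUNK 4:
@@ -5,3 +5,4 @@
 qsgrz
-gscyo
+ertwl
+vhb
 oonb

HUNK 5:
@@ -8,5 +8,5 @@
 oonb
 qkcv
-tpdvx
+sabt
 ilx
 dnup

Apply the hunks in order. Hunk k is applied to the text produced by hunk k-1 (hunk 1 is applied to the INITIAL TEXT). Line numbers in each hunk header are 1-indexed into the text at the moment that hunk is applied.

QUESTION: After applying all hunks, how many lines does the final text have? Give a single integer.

Hunk 1: at line 4 remove [cmg] add [hcuv] -> 10 lines: xdy goyvw eojvk thli tyomh hcuv qkcv tpdvx jrwt gkx
Hunk 2: at line 8 remove [jrwt] add [ilx,dnup,swq] -> 12 lines: xdy goyvw eojvk thli tyomh hcuv qkcv tpdvx ilx dnup swq gkx
Hunk 3: at line 4 remove [tyomh,hcuv] add [qsgrz,gscyo,oonb] -> 13 lines: xdy goyvw eojvk thli qsgrz gscyo oonb qkcv tpdvx ilx dnup swq gkx
Hunk 4: at line 5 remove [gscyo] add [ertwl,vhb] -> 14 lines: xdy goyvw eojvk thli qsgrz ertwl vhb oonb qkcv tpdvx ilx dnup swq gkx
Hunk 5: at line 8 remove [tpdvx] add [sabt] -> 14 lines: xdy goyvw eojvk thli qsgrz ertwl vhb oonb qkcv sabt ilx dnup swq gkx
Final line count: 14

Answer: 14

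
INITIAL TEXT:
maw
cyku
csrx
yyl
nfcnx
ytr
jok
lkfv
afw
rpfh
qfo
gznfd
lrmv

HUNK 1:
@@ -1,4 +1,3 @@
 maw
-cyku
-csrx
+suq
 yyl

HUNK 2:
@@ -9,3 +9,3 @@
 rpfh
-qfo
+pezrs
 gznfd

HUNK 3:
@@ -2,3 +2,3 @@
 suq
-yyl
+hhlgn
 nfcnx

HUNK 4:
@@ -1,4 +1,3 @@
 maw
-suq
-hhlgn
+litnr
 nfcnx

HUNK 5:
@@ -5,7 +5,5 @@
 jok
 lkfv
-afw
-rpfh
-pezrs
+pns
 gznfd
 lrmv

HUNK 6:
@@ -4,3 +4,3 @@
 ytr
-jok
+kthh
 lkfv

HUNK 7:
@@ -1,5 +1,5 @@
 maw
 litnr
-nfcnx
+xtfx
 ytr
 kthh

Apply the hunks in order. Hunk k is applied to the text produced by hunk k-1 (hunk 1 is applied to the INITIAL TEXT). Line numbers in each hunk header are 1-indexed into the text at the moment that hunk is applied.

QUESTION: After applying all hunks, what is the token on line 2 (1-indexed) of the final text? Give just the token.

Answer: litnr

Derivation:
Hunk 1: at line 1 remove [cyku,csrx] add [suq] -> 12 lines: maw suq yyl nfcnx ytr jok lkfv afw rpfh qfo gznfd lrmv
Hunk 2: at line 9 remove [qfo] add [pezrs] -> 12 lines: maw suq yyl nfcnx ytr jok lkfv afw rpfh pezrs gznfd lrmv
Hunk 3: at line 2 remove [yyl] add [hhlgn] -> 12 lines: maw suq hhlgn nfcnx ytr jok lkfv afw rpfh pezrs gznfd lrmv
Hunk 4: at line 1 remove [suq,hhlgn] add [litnr] -> 11 lines: maw litnr nfcnx ytr jok lkfv afw rpfh pezrs gznfd lrmv
Hunk 5: at line 5 remove [afw,rpfh,pezrs] add [pns] -> 9 lines: maw litnr nfcnx ytr jok lkfv pns gznfd lrmv
Hunk 6: at line 4 remove [jok] add [kthh] -> 9 lines: maw litnr nfcnx ytr kthh lkfv pns gznfd lrmv
Hunk 7: at line 1 remove [nfcnx] add [xtfx] -> 9 lines: maw litnr xtfx ytr kthh lkfv pns gznfd lrmv
Final line 2: litnr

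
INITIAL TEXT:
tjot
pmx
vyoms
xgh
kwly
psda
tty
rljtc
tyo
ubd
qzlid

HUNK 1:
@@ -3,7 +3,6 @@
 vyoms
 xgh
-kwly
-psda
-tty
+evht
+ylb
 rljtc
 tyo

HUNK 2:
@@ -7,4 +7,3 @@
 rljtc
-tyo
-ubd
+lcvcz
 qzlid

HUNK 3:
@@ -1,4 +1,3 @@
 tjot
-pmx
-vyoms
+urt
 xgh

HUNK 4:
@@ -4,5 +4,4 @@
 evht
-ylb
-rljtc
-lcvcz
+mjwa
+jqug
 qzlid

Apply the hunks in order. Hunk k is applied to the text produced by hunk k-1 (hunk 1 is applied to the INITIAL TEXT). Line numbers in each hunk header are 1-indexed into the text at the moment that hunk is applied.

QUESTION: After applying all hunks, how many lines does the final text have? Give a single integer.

Hunk 1: at line 3 remove [kwly,psda,tty] add [evht,ylb] -> 10 lines: tjot pmx vyoms xgh evht ylb rljtc tyo ubd qzlid
Hunk 2: at line 7 remove [tyo,ubd] add [lcvcz] -> 9 lines: tjot pmx vyoms xgh evht ylb rljtc lcvcz qzlid
Hunk 3: at line 1 remove [pmx,vyoms] add [urt] -> 8 lines: tjot urt xgh evht ylb rljtc lcvcz qzlid
Hunk 4: at line 4 remove [ylb,rljtc,lcvcz] add [mjwa,jqug] -> 7 lines: tjot urt xgh evht mjwa jqug qzlid
Final line count: 7

Answer: 7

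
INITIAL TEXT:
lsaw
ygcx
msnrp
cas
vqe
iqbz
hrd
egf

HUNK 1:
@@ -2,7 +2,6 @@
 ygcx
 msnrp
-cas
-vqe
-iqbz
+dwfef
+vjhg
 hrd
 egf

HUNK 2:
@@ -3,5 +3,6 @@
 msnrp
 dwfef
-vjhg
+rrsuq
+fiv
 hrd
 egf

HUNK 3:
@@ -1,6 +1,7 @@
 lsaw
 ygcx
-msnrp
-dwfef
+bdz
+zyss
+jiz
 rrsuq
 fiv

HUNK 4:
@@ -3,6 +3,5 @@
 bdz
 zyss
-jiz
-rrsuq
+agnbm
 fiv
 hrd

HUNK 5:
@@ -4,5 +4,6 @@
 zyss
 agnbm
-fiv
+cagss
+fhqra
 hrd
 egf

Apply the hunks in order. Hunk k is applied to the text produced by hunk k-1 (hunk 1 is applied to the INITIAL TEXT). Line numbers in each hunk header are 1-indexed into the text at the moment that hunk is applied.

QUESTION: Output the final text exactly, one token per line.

Hunk 1: at line 2 remove [cas,vqe,iqbz] add [dwfef,vjhg] -> 7 lines: lsaw ygcx msnrp dwfef vjhg hrd egf
Hunk 2: at line 3 remove [vjhg] add [rrsuq,fiv] -> 8 lines: lsaw ygcx msnrp dwfef rrsuq fiv hrd egf
Hunk 3: at line 1 remove [msnrp,dwfef] add [bdz,zyss,jiz] -> 9 lines: lsaw ygcx bdz zyss jiz rrsuq fiv hrd egf
Hunk 4: at line 3 remove [jiz,rrsuq] add [agnbm] -> 8 lines: lsaw ygcx bdz zyss agnbm fiv hrd egf
Hunk 5: at line 4 remove [fiv] add [cagss,fhqra] -> 9 lines: lsaw ygcx bdz zyss agnbm cagss fhqra hrd egf

Answer: lsaw
ygcx
bdz
zyss
agnbm
cagss
fhqra
hrd
egf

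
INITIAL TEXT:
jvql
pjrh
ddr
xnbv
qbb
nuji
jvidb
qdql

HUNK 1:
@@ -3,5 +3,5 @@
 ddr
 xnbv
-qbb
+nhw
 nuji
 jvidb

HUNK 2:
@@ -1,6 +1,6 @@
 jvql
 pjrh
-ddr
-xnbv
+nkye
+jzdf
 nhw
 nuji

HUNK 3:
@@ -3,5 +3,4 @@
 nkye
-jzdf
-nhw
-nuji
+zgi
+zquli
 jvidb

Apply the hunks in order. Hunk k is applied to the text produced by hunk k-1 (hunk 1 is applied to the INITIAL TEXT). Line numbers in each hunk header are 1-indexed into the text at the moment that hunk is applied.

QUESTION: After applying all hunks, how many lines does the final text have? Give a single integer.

Hunk 1: at line 3 remove [qbb] add [nhw] -> 8 lines: jvql pjrh ddr xnbv nhw nuji jvidb qdql
Hunk 2: at line 1 remove [ddr,xnbv] add [nkye,jzdf] -> 8 lines: jvql pjrh nkye jzdf nhw nuji jvidb qdql
Hunk 3: at line 3 remove [jzdf,nhw,nuji] add [zgi,zquli] -> 7 lines: jvql pjrh nkye zgi zquli jvidb qdql
Final line count: 7

Answer: 7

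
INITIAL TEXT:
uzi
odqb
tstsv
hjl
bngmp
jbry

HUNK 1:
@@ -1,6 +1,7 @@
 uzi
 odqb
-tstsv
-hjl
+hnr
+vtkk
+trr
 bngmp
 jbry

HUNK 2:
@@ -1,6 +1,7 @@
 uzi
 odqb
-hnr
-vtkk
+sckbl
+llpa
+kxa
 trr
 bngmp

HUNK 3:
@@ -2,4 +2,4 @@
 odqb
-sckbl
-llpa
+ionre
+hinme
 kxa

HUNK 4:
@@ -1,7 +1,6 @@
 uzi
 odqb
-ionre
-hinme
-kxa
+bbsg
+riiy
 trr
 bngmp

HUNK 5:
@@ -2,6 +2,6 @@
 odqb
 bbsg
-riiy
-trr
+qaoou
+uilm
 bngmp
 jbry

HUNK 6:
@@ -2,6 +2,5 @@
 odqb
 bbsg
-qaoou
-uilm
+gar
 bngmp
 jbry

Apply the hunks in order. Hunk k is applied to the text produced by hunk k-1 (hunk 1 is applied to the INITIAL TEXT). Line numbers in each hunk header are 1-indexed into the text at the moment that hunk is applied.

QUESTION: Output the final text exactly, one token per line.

Answer: uzi
odqb
bbsg
gar
bngmp
jbry

Derivation:
Hunk 1: at line 1 remove [tstsv,hjl] add [hnr,vtkk,trr] -> 7 lines: uzi odqb hnr vtkk trr bngmp jbry
Hunk 2: at line 1 remove [hnr,vtkk] add [sckbl,llpa,kxa] -> 8 lines: uzi odqb sckbl llpa kxa trr bngmp jbry
Hunk 3: at line 2 remove [sckbl,llpa] add [ionre,hinme] -> 8 lines: uzi odqb ionre hinme kxa trr bngmp jbry
Hunk 4: at line 1 remove [ionre,hinme,kxa] add [bbsg,riiy] -> 7 lines: uzi odqb bbsg riiy trr bngmp jbry
Hunk 5: at line 2 remove [riiy,trr] add [qaoou,uilm] -> 7 lines: uzi odqb bbsg qaoou uilm bngmp jbry
Hunk 6: at line 2 remove [qaoou,uilm] add [gar] -> 6 lines: uzi odqb bbsg gar bngmp jbry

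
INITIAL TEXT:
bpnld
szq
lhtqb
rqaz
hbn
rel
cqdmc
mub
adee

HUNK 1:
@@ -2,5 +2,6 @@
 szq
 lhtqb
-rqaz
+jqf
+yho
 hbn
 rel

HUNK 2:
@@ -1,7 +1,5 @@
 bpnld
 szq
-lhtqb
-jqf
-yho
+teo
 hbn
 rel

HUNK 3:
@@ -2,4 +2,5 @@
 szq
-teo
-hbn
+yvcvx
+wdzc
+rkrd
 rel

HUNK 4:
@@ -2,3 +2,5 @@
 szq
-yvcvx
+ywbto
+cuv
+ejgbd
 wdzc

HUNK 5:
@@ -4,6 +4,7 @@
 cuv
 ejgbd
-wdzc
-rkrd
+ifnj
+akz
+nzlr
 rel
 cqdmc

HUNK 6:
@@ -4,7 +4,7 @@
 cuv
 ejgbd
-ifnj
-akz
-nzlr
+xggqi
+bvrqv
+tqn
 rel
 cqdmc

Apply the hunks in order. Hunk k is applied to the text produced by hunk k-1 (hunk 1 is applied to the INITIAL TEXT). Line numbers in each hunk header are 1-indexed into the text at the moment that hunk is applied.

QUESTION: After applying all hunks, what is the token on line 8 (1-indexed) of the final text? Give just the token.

Answer: tqn

Derivation:
Hunk 1: at line 2 remove [rqaz] add [jqf,yho] -> 10 lines: bpnld szq lhtqb jqf yho hbn rel cqdmc mub adee
Hunk 2: at line 1 remove [lhtqb,jqf,yho] add [teo] -> 8 lines: bpnld szq teo hbn rel cqdmc mub adee
Hunk 3: at line 2 remove [teo,hbn] add [yvcvx,wdzc,rkrd] -> 9 lines: bpnld szq yvcvx wdzc rkrd rel cqdmc mub adee
Hunk 4: at line 2 remove [yvcvx] add [ywbto,cuv,ejgbd] -> 11 lines: bpnld szq ywbto cuv ejgbd wdzc rkrd rel cqdmc mub adee
Hunk 5: at line 4 remove [wdzc,rkrd] add [ifnj,akz,nzlr] -> 12 lines: bpnld szq ywbto cuv ejgbd ifnj akz nzlr rel cqdmc mub adee
Hunk 6: at line 4 remove [ifnj,akz,nzlr] add [xggqi,bvrqv,tqn] -> 12 lines: bpnld szq ywbto cuv ejgbd xggqi bvrqv tqn rel cqdmc mub adee
Final line 8: tqn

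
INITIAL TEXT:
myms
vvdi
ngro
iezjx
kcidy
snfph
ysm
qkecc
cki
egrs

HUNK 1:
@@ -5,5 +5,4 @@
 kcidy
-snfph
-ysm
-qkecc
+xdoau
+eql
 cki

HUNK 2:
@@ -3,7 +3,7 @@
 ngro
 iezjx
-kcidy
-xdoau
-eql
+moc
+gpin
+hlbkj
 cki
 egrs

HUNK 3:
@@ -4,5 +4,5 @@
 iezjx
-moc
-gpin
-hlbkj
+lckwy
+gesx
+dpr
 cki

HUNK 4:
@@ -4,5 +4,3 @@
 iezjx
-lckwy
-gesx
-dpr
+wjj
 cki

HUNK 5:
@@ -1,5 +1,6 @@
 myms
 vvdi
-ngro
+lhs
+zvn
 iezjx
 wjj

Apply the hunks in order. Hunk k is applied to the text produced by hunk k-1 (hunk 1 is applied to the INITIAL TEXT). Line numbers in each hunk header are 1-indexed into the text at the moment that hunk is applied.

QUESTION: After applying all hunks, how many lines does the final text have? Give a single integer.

Hunk 1: at line 5 remove [snfph,ysm,qkecc] add [xdoau,eql] -> 9 lines: myms vvdi ngro iezjx kcidy xdoau eql cki egrs
Hunk 2: at line 3 remove [kcidy,xdoau,eql] add [moc,gpin,hlbkj] -> 9 lines: myms vvdi ngro iezjx moc gpin hlbkj cki egrs
Hunk 3: at line 4 remove [moc,gpin,hlbkj] add [lckwy,gesx,dpr] -> 9 lines: myms vvdi ngro iezjx lckwy gesx dpr cki egrs
Hunk 4: at line 4 remove [lckwy,gesx,dpr] add [wjj] -> 7 lines: myms vvdi ngro iezjx wjj cki egrs
Hunk 5: at line 1 remove [ngro] add [lhs,zvn] -> 8 lines: myms vvdi lhs zvn iezjx wjj cki egrs
Final line count: 8

Answer: 8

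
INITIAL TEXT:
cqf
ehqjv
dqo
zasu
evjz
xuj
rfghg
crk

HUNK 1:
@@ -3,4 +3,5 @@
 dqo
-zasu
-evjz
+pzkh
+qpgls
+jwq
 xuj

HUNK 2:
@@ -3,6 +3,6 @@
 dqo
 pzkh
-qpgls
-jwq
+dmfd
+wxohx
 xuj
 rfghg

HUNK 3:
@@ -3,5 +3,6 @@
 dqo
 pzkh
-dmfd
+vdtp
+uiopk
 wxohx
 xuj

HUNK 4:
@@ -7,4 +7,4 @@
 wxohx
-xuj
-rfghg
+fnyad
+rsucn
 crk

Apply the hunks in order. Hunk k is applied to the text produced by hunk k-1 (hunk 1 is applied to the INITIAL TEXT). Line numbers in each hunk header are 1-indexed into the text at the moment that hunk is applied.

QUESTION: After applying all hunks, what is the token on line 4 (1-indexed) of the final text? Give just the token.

Hunk 1: at line 3 remove [zasu,evjz] add [pzkh,qpgls,jwq] -> 9 lines: cqf ehqjv dqo pzkh qpgls jwq xuj rfghg crk
Hunk 2: at line 3 remove [qpgls,jwq] add [dmfd,wxohx] -> 9 lines: cqf ehqjv dqo pzkh dmfd wxohx xuj rfghg crk
Hunk 3: at line 3 remove [dmfd] add [vdtp,uiopk] -> 10 lines: cqf ehqjv dqo pzkh vdtp uiopk wxohx xuj rfghg crk
Hunk 4: at line 7 remove [xuj,rfghg] add [fnyad,rsucn] -> 10 lines: cqf ehqjv dqo pzkh vdtp uiopk wxohx fnyad rsucn crk
Final line 4: pzkh

Answer: pzkh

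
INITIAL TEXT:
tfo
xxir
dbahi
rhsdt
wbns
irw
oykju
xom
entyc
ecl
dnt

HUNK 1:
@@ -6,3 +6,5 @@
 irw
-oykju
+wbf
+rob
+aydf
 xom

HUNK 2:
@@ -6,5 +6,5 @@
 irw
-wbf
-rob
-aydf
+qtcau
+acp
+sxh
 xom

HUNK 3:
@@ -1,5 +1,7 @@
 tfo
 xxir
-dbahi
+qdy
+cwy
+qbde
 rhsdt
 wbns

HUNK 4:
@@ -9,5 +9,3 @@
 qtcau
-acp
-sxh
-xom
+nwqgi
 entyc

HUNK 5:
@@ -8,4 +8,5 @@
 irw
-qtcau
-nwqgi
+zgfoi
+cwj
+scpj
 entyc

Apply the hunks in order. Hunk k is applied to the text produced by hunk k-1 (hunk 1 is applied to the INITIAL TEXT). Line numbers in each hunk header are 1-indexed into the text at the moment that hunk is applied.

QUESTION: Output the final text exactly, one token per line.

Hunk 1: at line 6 remove [oykju] add [wbf,rob,aydf] -> 13 lines: tfo xxir dbahi rhsdt wbns irw wbf rob aydf xom entyc ecl dnt
Hunk 2: at line 6 remove [wbf,rob,aydf] add [qtcau,acp,sxh] -> 13 lines: tfo xxir dbahi rhsdt wbns irw qtcau acp sxh xom entyc ecl dnt
Hunk 3: at line 1 remove [dbahi] add [qdy,cwy,qbde] -> 15 lines: tfo xxir qdy cwy qbde rhsdt wbns irw qtcau acp sxh xom entyc ecl dnt
Hunk 4: at line 9 remove [acp,sxh,xom] add [nwqgi] -> 13 lines: tfo xxir qdy cwy qbde rhsdt wbns irw qtcau nwqgi entyc ecl dnt
Hunk 5: at line 8 remove [qtcau,nwqgi] add [zgfoi,cwj,scpj] -> 14 lines: tfo xxir qdy cwy qbde rhsdt wbns irw zgfoi cwj scpj entyc ecl dnt

Answer: tfo
xxir
qdy
cwy
qbde
rhsdt
wbns
irw
zgfoi
cwj
scpj
entyc
ecl
dnt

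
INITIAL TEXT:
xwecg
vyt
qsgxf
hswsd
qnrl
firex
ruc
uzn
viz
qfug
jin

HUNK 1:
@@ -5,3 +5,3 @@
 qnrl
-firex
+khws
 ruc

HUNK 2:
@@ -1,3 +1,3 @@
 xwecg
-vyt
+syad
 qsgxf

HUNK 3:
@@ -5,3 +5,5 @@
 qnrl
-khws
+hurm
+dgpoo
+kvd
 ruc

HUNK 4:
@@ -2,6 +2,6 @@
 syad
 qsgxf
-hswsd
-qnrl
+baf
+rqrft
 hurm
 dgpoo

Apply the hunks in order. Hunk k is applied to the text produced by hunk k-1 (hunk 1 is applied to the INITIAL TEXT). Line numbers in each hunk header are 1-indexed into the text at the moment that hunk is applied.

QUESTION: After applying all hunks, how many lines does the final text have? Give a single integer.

Hunk 1: at line 5 remove [firex] add [khws] -> 11 lines: xwecg vyt qsgxf hswsd qnrl khws ruc uzn viz qfug jin
Hunk 2: at line 1 remove [vyt] add [syad] -> 11 lines: xwecg syad qsgxf hswsd qnrl khws ruc uzn viz qfug jin
Hunk 3: at line 5 remove [khws] add [hurm,dgpoo,kvd] -> 13 lines: xwecg syad qsgxf hswsd qnrl hurm dgpoo kvd ruc uzn viz qfug jin
Hunk 4: at line 2 remove [hswsd,qnrl] add [baf,rqrft] -> 13 lines: xwecg syad qsgxf baf rqrft hurm dgpoo kvd ruc uzn viz qfug jin
Final line count: 13

Answer: 13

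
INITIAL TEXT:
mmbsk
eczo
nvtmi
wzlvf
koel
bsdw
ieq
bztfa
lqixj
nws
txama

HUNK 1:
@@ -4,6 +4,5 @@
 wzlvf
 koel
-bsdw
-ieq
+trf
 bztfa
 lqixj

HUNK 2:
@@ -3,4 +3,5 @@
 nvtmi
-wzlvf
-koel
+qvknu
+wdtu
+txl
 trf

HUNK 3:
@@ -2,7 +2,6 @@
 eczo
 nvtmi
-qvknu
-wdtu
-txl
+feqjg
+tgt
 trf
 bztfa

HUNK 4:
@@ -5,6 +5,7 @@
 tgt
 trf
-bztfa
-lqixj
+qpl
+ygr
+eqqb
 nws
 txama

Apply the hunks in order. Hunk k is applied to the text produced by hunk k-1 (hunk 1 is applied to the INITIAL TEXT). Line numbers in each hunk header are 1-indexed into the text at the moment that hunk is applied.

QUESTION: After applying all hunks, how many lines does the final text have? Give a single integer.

Hunk 1: at line 4 remove [bsdw,ieq] add [trf] -> 10 lines: mmbsk eczo nvtmi wzlvf koel trf bztfa lqixj nws txama
Hunk 2: at line 3 remove [wzlvf,koel] add [qvknu,wdtu,txl] -> 11 lines: mmbsk eczo nvtmi qvknu wdtu txl trf bztfa lqixj nws txama
Hunk 3: at line 2 remove [qvknu,wdtu,txl] add [feqjg,tgt] -> 10 lines: mmbsk eczo nvtmi feqjg tgt trf bztfa lqixj nws txama
Hunk 4: at line 5 remove [bztfa,lqixj] add [qpl,ygr,eqqb] -> 11 lines: mmbsk eczo nvtmi feqjg tgt trf qpl ygr eqqb nws txama
Final line count: 11

Answer: 11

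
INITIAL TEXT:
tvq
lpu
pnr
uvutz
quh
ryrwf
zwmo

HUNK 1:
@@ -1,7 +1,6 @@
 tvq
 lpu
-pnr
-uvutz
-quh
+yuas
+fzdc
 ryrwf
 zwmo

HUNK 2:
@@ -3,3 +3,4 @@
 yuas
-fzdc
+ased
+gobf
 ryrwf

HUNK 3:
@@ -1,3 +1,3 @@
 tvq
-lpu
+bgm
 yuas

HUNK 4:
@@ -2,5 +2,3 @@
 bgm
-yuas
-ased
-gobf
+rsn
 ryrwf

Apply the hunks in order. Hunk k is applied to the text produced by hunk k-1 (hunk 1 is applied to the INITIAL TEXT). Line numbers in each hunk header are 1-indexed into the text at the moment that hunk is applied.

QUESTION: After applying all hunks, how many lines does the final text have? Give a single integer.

Hunk 1: at line 1 remove [pnr,uvutz,quh] add [yuas,fzdc] -> 6 lines: tvq lpu yuas fzdc ryrwf zwmo
Hunk 2: at line 3 remove [fzdc] add [ased,gobf] -> 7 lines: tvq lpu yuas ased gobf ryrwf zwmo
Hunk 3: at line 1 remove [lpu] add [bgm] -> 7 lines: tvq bgm yuas ased gobf ryrwf zwmo
Hunk 4: at line 2 remove [yuas,ased,gobf] add [rsn] -> 5 lines: tvq bgm rsn ryrwf zwmo
Final line count: 5

Answer: 5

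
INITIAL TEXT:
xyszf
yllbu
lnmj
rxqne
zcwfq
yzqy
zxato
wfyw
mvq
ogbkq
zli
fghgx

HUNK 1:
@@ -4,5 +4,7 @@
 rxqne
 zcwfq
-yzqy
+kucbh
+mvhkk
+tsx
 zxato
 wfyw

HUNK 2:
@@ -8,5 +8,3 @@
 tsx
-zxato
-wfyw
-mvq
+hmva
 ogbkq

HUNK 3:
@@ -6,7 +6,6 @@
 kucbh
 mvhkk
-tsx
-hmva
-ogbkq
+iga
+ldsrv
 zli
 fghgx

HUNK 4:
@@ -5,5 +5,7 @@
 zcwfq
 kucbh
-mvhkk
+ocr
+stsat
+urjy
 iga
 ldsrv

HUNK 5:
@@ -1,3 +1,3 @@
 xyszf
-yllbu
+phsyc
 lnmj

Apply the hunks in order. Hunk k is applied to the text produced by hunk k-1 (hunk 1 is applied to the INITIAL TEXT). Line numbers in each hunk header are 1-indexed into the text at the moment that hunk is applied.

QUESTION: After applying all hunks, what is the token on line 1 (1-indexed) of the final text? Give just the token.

Answer: xyszf

Derivation:
Hunk 1: at line 4 remove [yzqy] add [kucbh,mvhkk,tsx] -> 14 lines: xyszf yllbu lnmj rxqne zcwfq kucbh mvhkk tsx zxato wfyw mvq ogbkq zli fghgx
Hunk 2: at line 8 remove [zxato,wfyw,mvq] add [hmva] -> 12 lines: xyszf yllbu lnmj rxqne zcwfq kucbh mvhkk tsx hmva ogbkq zli fghgx
Hunk 3: at line 6 remove [tsx,hmva,ogbkq] add [iga,ldsrv] -> 11 lines: xyszf yllbu lnmj rxqne zcwfq kucbh mvhkk iga ldsrv zli fghgx
Hunk 4: at line 5 remove [mvhkk] add [ocr,stsat,urjy] -> 13 lines: xyszf yllbu lnmj rxqne zcwfq kucbh ocr stsat urjy iga ldsrv zli fghgx
Hunk 5: at line 1 remove [yllbu] add [phsyc] -> 13 lines: xyszf phsyc lnmj rxqne zcwfq kucbh ocr stsat urjy iga ldsrv zli fghgx
Final line 1: xyszf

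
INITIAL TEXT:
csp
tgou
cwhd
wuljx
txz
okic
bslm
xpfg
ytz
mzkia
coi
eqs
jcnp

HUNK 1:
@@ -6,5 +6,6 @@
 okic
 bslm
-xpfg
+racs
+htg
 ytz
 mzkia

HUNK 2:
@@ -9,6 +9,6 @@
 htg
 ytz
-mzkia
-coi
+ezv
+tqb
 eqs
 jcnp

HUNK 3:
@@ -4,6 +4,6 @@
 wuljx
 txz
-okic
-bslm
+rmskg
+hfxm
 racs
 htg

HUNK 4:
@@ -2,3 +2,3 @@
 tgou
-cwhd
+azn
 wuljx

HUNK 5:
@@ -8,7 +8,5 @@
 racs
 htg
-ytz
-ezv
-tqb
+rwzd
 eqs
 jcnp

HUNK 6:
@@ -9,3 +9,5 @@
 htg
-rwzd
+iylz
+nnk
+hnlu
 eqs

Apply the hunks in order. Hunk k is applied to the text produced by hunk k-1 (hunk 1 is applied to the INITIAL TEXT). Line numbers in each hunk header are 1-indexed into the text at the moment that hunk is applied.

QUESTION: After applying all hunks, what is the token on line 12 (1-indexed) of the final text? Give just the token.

Answer: hnlu

Derivation:
Hunk 1: at line 6 remove [xpfg] add [racs,htg] -> 14 lines: csp tgou cwhd wuljx txz okic bslm racs htg ytz mzkia coi eqs jcnp
Hunk 2: at line 9 remove [mzkia,coi] add [ezv,tqb] -> 14 lines: csp tgou cwhd wuljx txz okic bslm racs htg ytz ezv tqb eqs jcnp
Hunk 3: at line 4 remove [okic,bslm] add [rmskg,hfxm] -> 14 lines: csp tgou cwhd wuljx txz rmskg hfxm racs htg ytz ezv tqb eqs jcnp
Hunk 4: at line 2 remove [cwhd] add [azn] -> 14 lines: csp tgou azn wuljx txz rmskg hfxm racs htg ytz ezv tqb eqs jcnp
Hunk 5: at line 8 remove [ytz,ezv,tqb] add [rwzd] -> 12 lines: csp tgou azn wuljx txz rmskg hfxm racs htg rwzd eqs jcnp
Hunk 6: at line 9 remove [rwzd] add [iylz,nnk,hnlu] -> 14 lines: csp tgou azn wuljx txz rmskg hfxm racs htg iylz nnk hnlu eqs jcnp
Final line 12: hnlu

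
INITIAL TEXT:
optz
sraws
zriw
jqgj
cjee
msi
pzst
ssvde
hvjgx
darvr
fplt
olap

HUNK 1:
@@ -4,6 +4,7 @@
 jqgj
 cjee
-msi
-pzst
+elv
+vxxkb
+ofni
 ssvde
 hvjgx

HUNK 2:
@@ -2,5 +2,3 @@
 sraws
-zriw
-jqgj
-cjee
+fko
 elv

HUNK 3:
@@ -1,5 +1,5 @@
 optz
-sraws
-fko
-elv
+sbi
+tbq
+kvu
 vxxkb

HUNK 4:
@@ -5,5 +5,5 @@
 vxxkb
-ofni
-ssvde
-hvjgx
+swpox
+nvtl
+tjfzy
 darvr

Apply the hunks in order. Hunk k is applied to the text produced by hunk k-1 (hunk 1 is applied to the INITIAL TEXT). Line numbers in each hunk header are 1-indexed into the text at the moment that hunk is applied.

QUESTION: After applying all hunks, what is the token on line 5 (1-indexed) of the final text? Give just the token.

Hunk 1: at line 4 remove [msi,pzst] add [elv,vxxkb,ofni] -> 13 lines: optz sraws zriw jqgj cjee elv vxxkb ofni ssvde hvjgx darvr fplt olap
Hunk 2: at line 2 remove [zriw,jqgj,cjee] add [fko] -> 11 lines: optz sraws fko elv vxxkb ofni ssvde hvjgx darvr fplt olap
Hunk 3: at line 1 remove [sraws,fko,elv] add [sbi,tbq,kvu] -> 11 lines: optz sbi tbq kvu vxxkb ofni ssvde hvjgx darvr fplt olap
Hunk 4: at line 5 remove [ofni,ssvde,hvjgx] add [swpox,nvtl,tjfzy] -> 11 lines: optz sbi tbq kvu vxxkb swpox nvtl tjfzy darvr fplt olap
Final line 5: vxxkb

Answer: vxxkb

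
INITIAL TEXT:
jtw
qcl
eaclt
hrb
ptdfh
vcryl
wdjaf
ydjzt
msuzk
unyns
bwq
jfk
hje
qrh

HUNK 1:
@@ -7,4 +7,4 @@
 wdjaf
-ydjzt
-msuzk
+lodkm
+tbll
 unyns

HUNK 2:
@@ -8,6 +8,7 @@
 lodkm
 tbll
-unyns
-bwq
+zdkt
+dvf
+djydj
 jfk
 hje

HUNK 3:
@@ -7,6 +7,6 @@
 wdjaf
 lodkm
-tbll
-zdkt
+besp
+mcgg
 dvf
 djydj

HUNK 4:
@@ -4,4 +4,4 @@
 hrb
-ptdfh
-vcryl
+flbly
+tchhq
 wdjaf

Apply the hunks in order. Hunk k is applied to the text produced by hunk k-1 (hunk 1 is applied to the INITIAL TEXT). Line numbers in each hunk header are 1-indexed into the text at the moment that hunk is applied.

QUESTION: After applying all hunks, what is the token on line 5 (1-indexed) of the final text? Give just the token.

Answer: flbly

Derivation:
Hunk 1: at line 7 remove [ydjzt,msuzk] add [lodkm,tbll] -> 14 lines: jtw qcl eaclt hrb ptdfh vcryl wdjaf lodkm tbll unyns bwq jfk hje qrh
Hunk 2: at line 8 remove [unyns,bwq] add [zdkt,dvf,djydj] -> 15 lines: jtw qcl eaclt hrb ptdfh vcryl wdjaf lodkm tbll zdkt dvf djydj jfk hje qrh
Hunk 3: at line 7 remove [tbll,zdkt] add [besp,mcgg] -> 15 lines: jtw qcl eaclt hrb ptdfh vcryl wdjaf lodkm besp mcgg dvf djydj jfk hje qrh
Hunk 4: at line 4 remove [ptdfh,vcryl] add [flbly,tchhq] -> 15 lines: jtw qcl eaclt hrb flbly tchhq wdjaf lodkm besp mcgg dvf djydj jfk hje qrh
Final line 5: flbly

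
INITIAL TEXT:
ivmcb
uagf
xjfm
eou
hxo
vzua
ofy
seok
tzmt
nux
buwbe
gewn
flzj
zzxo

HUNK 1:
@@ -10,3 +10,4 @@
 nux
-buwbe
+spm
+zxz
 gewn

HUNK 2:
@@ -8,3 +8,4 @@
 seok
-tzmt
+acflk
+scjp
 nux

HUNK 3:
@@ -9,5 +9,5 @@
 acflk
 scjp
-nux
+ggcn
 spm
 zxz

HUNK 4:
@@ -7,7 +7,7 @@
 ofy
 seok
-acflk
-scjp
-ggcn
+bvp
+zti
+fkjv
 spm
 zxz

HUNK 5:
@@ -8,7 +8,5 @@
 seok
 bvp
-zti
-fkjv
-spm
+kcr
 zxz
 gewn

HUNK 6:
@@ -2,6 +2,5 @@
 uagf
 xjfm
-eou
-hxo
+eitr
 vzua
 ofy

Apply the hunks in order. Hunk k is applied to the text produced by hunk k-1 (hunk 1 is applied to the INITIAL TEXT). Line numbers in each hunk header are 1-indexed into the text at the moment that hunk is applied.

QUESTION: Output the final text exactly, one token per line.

Answer: ivmcb
uagf
xjfm
eitr
vzua
ofy
seok
bvp
kcr
zxz
gewn
flzj
zzxo

Derivation:
Hunk 1: at line 10 remove [buwbe] add [spm,zxz] -> 15 lines: ivmcb uagf xjfm eou hxo vzua ofy seok tzmt nux spm zxz gewn flzj zzxo
Hunk 2: at line 8 remove [tzmt] add [acflk,scjp] -> 16 lines: ivmcb uagf xjfm eou hxo vzua ofy seok acflk scjp nux spm zxz gewn flzj zzxo
Hunk 3: at line 9 remove [nux] add [ggcn] -> 16 lines: ivmcb uagf xjfm eou hxo vzua ofy seok acflk scjp ggcn spm zxz gewn flzj zzxo
Hunk 4: at line 7 remove [acflk,scjp,ggcn] add [bvp,zti,fkjv] -> 16 lines: ivmcb uagf xjfm eou hxo vzua ofy seok bvp zti fkjv spm zxz gewn flzj zzxo
Hunk 5: at line 8 remove [zti,fkjv,spm] add [kcr] -> 14 lines: ivmcb uagf xjfm eou hxo vzua ofy seok bvp kcr zxz gewn flzj zzxo
Hunk 6: at line 2 remove [eou,hxo] add [eitr] -> 13 lines: ivmcb uagf xjfm eitr vzua ofy seok bvp kcr zxz gewn flzj zzxo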